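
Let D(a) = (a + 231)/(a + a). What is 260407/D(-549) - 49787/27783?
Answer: 1323981806912/1472499 ≈ 8.9914e+5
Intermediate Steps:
D(a) = (231 + a)/(2*a) (D(a) = (231 + a)/((2*a)) = (231 + a)*(1/(2*a)) = (231 + a)/(2*a))
260407/D(-549) - 49787/27783 = 260407/(((½)*(231 - 549)/(-549))) - 49787/27783 = 260407/(((½)*(-1/549)*(-318))) - 49787*1/27783 = 260407/(53/183) - 49787/27783 = 260407*(183/53) - 49787/27783 = 47654481/53 - 49787/27783 = 1323981806912/1472499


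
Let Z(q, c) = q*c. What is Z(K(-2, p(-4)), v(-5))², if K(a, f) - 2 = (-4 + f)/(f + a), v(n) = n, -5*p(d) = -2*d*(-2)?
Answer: 400/9 ≈ 44.444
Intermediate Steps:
p(d) = -4*d/5 (p(d) = -(-2*d)*(-2)/5 = -4*d/5)
K(a, f) = 2 + (-4 + f)/(a + f) (K(a, f) = 2 + (-4 + f)/(f + a) = 2 + (-4 + f)/(a + f))
Z(q, c) = c*q
Z(K(-2, p(-4)), v(-5))² = (-5*(-4 + 2*(-2) + 3*(-⅘*(-4)))/(-2 - ⅘*(-4)))² = (-5*(-4 - 4 + 3*(16/5))/(-2 + 16/5))² = (-5*(-4 - 4 + 48/5)/6/5)² = (-25*8/(6*5))² = (-5*4/3)² = (-20/3)² = 400/9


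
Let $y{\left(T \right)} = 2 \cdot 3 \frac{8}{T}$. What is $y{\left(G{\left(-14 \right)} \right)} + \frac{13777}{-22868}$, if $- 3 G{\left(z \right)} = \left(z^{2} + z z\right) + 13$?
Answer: $- \frac{985853}{1029060} \approx -0.95801$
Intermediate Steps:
$G{\left(z \right)} = - \frac{13}{3} - \frac{2 z^{2}}{3}$ ($G{\left(z \right)} = - \frac{\left(z^{2} + z z\right) + 13}{3} = - \frac{\left(z^{2} + z^{2}\right) + 13}{3} = - \frac{2 z^{2} + 13}{3} = - \frac{13 + 2 z^{2}}{3} = - \frac{13}{3} - \frac{2 z^{2}}{3}$)
$y{\left(T \right)} = \frac{48}{T}$ ($y{\left(T \right)} = 6 \frac{8}{T} = \frac{48}{T}$)
$y{\left(G{\left(-14 \right)} \right)} + \frac{13777}{-22868} = \frac{48}{- \frac{13}{3} - \frac{2 \left(-14\right)^{2}}{3}} + \frac{13777}{-22868} = \frac{48}{- \frac{13}{3} - \frac{392}{3}} + 13777 \left(- \frac{1}{22868}\right) = \frac{48}{- \frac{13}{3} - \frac{392}{3}} - \frac{13777}{22868} = \frac{48}{-135} - \frac{13777}{22868} = 48 \left(- \frac{1}{135}\right) - \frac{13777}{22868} = - \frac{16}{45} - \frac{13777}{22868} = - \frac{985853}{1029060}$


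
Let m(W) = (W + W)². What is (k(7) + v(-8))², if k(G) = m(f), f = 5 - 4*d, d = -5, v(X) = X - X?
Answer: 6250000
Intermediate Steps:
v(X) = 0
f = 25 (f = 5 - 4*(-5) = 5 + 20 = 25)
m(W) = 4*W² (m(W) = (2*W)² = 4*W²)
k(G) = 2500 (k(G) = 4*25² = 4*625 = 2500)
(k(7) + v(-8))² = (2500 + 0)² = 2500² = 6250000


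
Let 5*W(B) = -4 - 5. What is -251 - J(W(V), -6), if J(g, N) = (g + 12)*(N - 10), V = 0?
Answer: -439/5 ≈ -87.800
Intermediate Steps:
W(B) = -9/5 (W(B) = (-4 - 5)/5 = (⅕)*(-9) = -9/5)
J(g, N) = (-10 + N)*(12 + g) (J(g, N) = (12 + g)*(-10 + N) = (-10 + N)*(12 + g))
-251 - J(W(V), -6) = -251 - (-120 - 10*(-9/5) + 12*(-6) - 6*(-9/5)) = -251 - (-120 + 18 - 72 + 54/5) = -251 - 1*(-816/5) = -251 + 816/5 = -439/5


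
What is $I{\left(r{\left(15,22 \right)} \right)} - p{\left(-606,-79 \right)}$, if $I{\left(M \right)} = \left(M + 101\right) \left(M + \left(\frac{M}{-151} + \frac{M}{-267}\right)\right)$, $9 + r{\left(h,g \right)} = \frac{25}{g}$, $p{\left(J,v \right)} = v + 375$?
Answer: $- \frac{6639750837}{6504476} \approx -1020.8$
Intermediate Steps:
$p{\left(J,v \right)} = 375 + v$
$r{\left(h,g \right)} = -9 + \frac{25}{g}$
$I{\left(M \right)} = \frac{39899 M \left(101 + M\right)}{40317}$ ($I{\left(M \right)} = \left(101 + M\right) \left(M + \left(M \left(- \frac{1}{151}\right) + M \left(- \frac{1}{267}\right)\right)\right) = \left(101 + M\right) \left(M - \frac{418 M}{40317}\right) = \left(101 + M\right) \frac{39899 M}{40317} = \frac{39899 M \left(101 + M\right)}{40317}$)
$I{\left(r{\left(15,22 \right)} \right)} - p{\left(-606,-79 \right)} = \frac{39899 \left(-9 + \frac{25}{22}\right) \left(101 - \left(9 - \frac{25}{22}\right)\right)}{40317} - \left(375 - 79\right) = \frac{39899 \left(-9 + 25 \cdot \frac{1}{22}\right) \left(101 + \left(-9 + 25 \cdot \frac{1}{22}\right)\right)}{40317} - 296 = \frac{39899 \left(-9 + \frac{25}{22}\right) \left(101 + \left(-9 + \frac{25}{22}\right)\right)}{40317} - 296 = \frac{39899}{40317} \left(- \frac{173}{22}\right) \left(101 - \frac{173}{22}\right) - 296 = \frac{39899}{40317} \left(- \frac{173}{22}\right) \frac{2049}{22} - 296 = - \frac{4714425941}{6504476} - 296 = - \frac{6639750837}{6504476}$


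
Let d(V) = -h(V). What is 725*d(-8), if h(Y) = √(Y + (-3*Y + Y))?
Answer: -1450*√2 ≈ -2050.6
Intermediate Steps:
h(Y) = √(-Y) (h(Y) = √(Y - 2*Y) = √(-Y))
d(V) = -√(-V)
725*d(-8) = 725*(-√(-1*(-8))) = 725*(-√8) = 725*(-2*√2) = -1450*√2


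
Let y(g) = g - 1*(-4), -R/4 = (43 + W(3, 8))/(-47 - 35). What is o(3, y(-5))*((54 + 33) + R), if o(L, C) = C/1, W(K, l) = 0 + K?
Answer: -3659/41 ≈ -89.244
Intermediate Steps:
W(K, l) = K
R = 92/41 (R = -4*(43 + 3)/(-47 - 35) = -184/(-82) = -184*(-1)/82 = -4*(-23/41) = 92/41 ≈ 2.2439)
y(g) = 4 + g (y(g) = g + 4 = 4 + g)
o(L, C) = C (o(L, C) = C*1 = C)
o(3, y(-5))*((54 + 33) + R) = (4 - 5)*((54 + 33) + 92/41) = -(87 + 92/41) = -1*3659/41 = -3659/41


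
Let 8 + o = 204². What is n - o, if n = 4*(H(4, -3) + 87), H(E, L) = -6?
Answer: -41284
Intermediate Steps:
o = 41608 (o = -8 + 204² = -8 + 41616 = 41608)
n = 324 (n = 4*(-6 + 87) = 4*81 = 324)
n - o = 324 - 1*41608 = 324 - 41608 = -41284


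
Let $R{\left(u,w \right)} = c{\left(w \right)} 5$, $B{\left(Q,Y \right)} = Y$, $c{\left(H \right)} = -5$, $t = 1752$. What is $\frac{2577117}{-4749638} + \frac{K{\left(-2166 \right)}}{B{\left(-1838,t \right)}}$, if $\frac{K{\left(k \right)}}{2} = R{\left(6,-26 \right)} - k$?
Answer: $\frac{3955710233}{2080341444} \approx 1.9015$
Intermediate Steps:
$R{\left(u,w \right)} = -25$ ($R{\left(u,w \right)} = \left(-5\right) 5 = -25$)
$K{\left(k \right)} = -50 - 2 k$ ($K{\left(k \right)} = 2 \left(-25 - k\right) = -50 - 2 k$)
$\frac{2577117}{-4749638} + \frac{K{\left(-2166 \right)}}{B{\left(-1838,t \right)}} = \frac{2577117}{-4749638} + \frac{-50 - -4332}{1752} = 2577117 \left(- \frac{1}{4749638}\right) + \left(-50 + 4332\right) \frac{1}{1752} = - \frac{2577117}{4749638} + 4282 \cdot \frac{1}{1752} = - \frac{2577117}{4749638} + \frac{2141}{876} = \frac{3955710233}{2080341444}$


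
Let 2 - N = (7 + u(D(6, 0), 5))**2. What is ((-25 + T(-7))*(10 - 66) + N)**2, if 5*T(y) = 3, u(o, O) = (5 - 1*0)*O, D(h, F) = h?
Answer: 2965284/25 ≈ 1.1861e+5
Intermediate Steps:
u(o, O) = 5*O (u(o, O) = (5 + 0)*O = 5*O)
T(y) = 3/5 (T(y) = (1/5)*3 = 3/5)
N = -1022 (N = 2 - (7 + 5*5)**2 = 2 - (7 + 25)**2 = 2 - 1*32**2 = 2 - 1*1024 = 2 - 1024 = -1022)
((-25 + T(-7))*(10 - 66) + N)**2 = ((-25 + 3/5)*(10 - 66) - 1022)**2 = (-122/5*(-56) - 1022)**2 = (6832/5 - 1022)**2 = (1722/5)**2 = 2965284/25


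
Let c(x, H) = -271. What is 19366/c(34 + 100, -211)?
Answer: -19366/271 ≈ -71.461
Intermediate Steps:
19366/c(34 + 100, -211) = 19366/(-271) = 19366*(-1/271) = -19366/271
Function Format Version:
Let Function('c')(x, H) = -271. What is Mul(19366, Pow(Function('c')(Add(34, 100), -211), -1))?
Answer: Rational(-19366, 271) ≈ -71.461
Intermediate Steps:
Mul(19366, Pow(Function('c')(Add(34, 100), -211), -1)) = Mul(19366, Pow(-271, -1)) = Mul(19366, Rational(-1, 271)) = Rational(-19366, 271)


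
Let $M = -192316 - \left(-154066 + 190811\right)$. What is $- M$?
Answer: $229061$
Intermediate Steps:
$M = -229061$ ($M = -192316 - 36745 = -229061$)
$- M = \left(-1\right) \left(-229061\right) = 229061$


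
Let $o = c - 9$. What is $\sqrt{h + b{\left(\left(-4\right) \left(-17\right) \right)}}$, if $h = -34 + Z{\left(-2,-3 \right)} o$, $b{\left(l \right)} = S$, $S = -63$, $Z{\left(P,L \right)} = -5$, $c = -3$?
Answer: $i \sqrt{37} \approx 6.0828 i$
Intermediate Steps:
$o = -12$ ($o = -3 - 9 = -12$)
$b{\left(l \right)} = -63$
$h = 26$ ($h = -34 - -60 = -34 + 60 = 26$)
$\sqrt{h + b{\left(\left(-4\right) \left(-17\right) \right)}} = \sqrt{26 - 63} = \sqrt{-37} = i \sqrt{37}$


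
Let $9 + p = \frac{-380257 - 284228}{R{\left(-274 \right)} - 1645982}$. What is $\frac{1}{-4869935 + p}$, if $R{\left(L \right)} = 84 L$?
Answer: $- \frac{1668998}{8127926131627} \approx -2.0534 \cdot 10^{-7}$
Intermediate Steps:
$p = - \frac{14356497}{1668998}$ ($p = -9 + \frac{-380257 - 284228}{84 \left(-274\right) - 1645982} = -9 - \frac{664485}{-23016 - 1645982} = -9 - \frac{664485}{-1668998} = -9 - - \frac{664485}{1668998} = -9 + \frac{664485}{1668998} = - \frac{14356497}{1668998} \approx -8.6019$)
$\frac{1}{-4869935 + p} = \frac{1}{-4869935 - \frac{14356497}{1668998}} = \frac{1}{- \frac{8127926131627}{1668998}} = - \frac{1668998}{8127926131627}$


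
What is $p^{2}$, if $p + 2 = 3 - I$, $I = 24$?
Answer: $529$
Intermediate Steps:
$p = -23$ ($p = -2 + \left(3 - 24\right) = -2 - 21 = -23$)
$p^{2} = \left(-23\right)^{2} = 529$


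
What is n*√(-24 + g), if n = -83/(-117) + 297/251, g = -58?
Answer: 55582*I*√82/29367 ≈ 17.139*I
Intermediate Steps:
n = 55582/29367 (n = -83*(-1/117) + 297*(1/251) = 83/117 + 297/251 = 55582/29367 ≈ 1.8927)
n*√(-24 + g) = 55582*√(-24 - 58)/29367 = 55582*√(-82)/29367 = 55582*(I*√82)/29367 = 55582*I*√82/29367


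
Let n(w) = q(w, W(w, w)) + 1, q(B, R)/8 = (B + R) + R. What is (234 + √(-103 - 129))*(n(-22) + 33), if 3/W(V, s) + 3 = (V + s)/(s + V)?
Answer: -38844 - 332*I*√58 ≈ -38844.0 - 2528.4*I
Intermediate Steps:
W(V, s) = -3/2 (W(V, s) = 3/(-3 + (V + s)/(s + V)) = 3/(-3 + (V + s)/(V + s)) = 3/(-3 + 1) = 3/(-2) = 3*(-½) = -3/2)
q(B, R) = 8*B + 16*R (q(B, R) = 8*((B + R) + R) = 8*(B + 2*R) = 8*B + 16*R)
n(w) = -23 + 8*w (n(w) = (8*w + 16*(-3/2)) + 1 = (8*w - 24) + 1 = (-24 + 8*w) + 1 = -23 + 8*w)
(234 + √(-103 - 129))*(n(-22) + 33) = (234 + √(-103 - 129))*((-23 + 8*(-22)) + 33) = (234 + √(-232))*((-23 - 176) + 33) = (234 + 2*I*√58)*(-199 + 33) = (234 + 2*I*√58)*(-166) = -38844 - 332*I*√58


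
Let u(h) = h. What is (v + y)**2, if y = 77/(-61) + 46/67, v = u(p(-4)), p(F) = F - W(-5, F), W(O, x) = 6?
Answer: 1868227729/16703569 ≈ 111.85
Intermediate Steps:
p(F) = -6 + F (p(F) = F - 1*6 = F - 6 = -6 + F)
v = -10 (v = -6 - 4 = -10)
y = -2353/4087 (y = 77*(-1/61) + 46*(1/67) = -77/61 + 46/67 = -2353/4087 ≈ -0.57573)
(v + y)**2 = (-10 - 2353/4087)**2 = (-43223/4087)**2 = 1868227729/16703569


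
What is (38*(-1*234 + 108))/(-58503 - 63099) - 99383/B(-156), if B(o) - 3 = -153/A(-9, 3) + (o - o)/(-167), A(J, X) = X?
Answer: 2014233565/972816 ≈ 2070.5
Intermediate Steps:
B(o) = -48 (B(o) = 3 + (-153/3 + (o - o)/(-167)) = 3 + (-153*⅓ + 0*(-1/167)) = 3 + (-51 + 0) = 3 - 51 = -48)
(38*(-1*234 + 108))/(-58503 - 63099) - 99383/B(-156) = (38*(-1*234 + 108))/(-58503 - 63099) - 99383/(-48) = (38*(-234 + 108))/(-121602) - 99383*(-1/48) = (38*(-126))*(-1/121602) + 99383/48 = -4788*(-1/121602) + 99383/48 = 798/20267 + 99383/48 = 2014233565/972816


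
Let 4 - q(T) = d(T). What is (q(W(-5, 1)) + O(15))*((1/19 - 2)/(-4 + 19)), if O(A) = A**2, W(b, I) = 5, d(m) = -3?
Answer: -8584/285 ≈ -30.119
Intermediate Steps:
q(T) = 7 (q(T) = 4 - 1*(-3) = 4 + 3 = 7)
(q(W(-5, 1)) + O(15))*((1/19 - 2)/(-4 + 19)) = (7 + 15**2)*((1/19 - 2)/(-4 + 19)) = (7 + 225)*((1*(1/19) - 2)/15) = 232*((1/19 - 2)*(1/15)) = 232*(-37/19*1/15) = 232*(-37/285) = -8584/285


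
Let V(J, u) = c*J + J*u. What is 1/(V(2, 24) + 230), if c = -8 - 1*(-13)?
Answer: 1/288 ≈ 0.0034722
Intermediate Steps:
c = 5 (c = -8 + 13 = 5)
V(J, u) = 5*J + J*u
1/(V(2, 24) + 230) = 1/(2*(5 + 24) + 230) = 1/(2*29 + 230) = 1/(58 + 230) = 1/288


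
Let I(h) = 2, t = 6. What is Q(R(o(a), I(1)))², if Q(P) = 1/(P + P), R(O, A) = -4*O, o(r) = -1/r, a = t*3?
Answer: 81/16 ≈ 5.0625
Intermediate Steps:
a = 18 (a = 6*3 = 18)
Q(P) = 1/(2*P)
Q(R(o(a), I(1)))² = (1/(2*((-(-4)/18))))² = (1/(2*((-4*(-1/18)))))² = (1/(2*(2/9)))² = ((½)*(9/2))² = (9/4)² = 81/16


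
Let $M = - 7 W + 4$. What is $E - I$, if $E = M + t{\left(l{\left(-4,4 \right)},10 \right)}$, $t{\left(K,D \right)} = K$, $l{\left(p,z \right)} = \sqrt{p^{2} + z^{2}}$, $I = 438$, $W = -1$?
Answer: $-427 + 4 \sqrt{2} \approx -421.34$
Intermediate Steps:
$M = 11$ ($M = \left(-7\right) \left(-1\right) + 4 = 7 + 4 = 11$)
$E = 11 + 4 \sqrt{2}$ ($E = 11 + \sqrt{\left(-4\right)^{2} + 4^{2}} = 11 + \sqrt{16 + 16} = 11 + \sqrt{32} = 11 + 4 \sqrt{2} \approx 16.657$)
$E - I = \left(11 + 4 \sqrt{2}\right) - 438 = -427 + 4 \sqrt{2}$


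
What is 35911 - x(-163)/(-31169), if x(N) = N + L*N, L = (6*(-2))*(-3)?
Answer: 1119303928/31169 ≈ 35911.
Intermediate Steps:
L = 36 (L = -12*(-3) = 36)
x(N) = 37*N (x(N) = N + 36*N = 37*N)
35911 - x(-163)/(-31169) = 35911 - 37*(-163)/(-31169) = 35911 - (-6031)*(-1)/31169 = 35911 - 1*6031/31169 = 35911 - 6031/31169 = 1119303928/31169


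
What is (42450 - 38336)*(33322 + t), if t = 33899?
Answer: 276547194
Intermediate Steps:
(42450 - 38336)*(33322 + t) = (42450 - 38336)*(33322 + 33899) = 4114*67221 = 276547194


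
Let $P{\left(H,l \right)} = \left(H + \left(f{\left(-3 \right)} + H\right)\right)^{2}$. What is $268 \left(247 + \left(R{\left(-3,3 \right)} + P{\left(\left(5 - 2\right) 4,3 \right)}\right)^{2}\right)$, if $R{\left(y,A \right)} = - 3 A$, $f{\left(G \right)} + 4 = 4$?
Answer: $86225248$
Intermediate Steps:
$f{\left(G \right)} = 0$ ($f{\left(G \right)} = -4 + 4 = 0$)
$P{\left(H,l \right)} = 4 H^{2}$ ($P{\left(H,l \right)} = \left(H + \left(0 + H\right)\right)^{2} = \left(H + H\right)^{2} = \left(2 H\right)^{2} = 4 H^{2}$)
$268 \left(247 + \left(R{\left(-3,3 \right)} + P{\left(\left(5 - 2\right) 4,3 \right)}\right)^{2}\right) = 268 \left(247 + \left(\left(-3\right) 3 + 4 \left(\left(5 - 2\right) 4\right)^{2}\right)^{2}\right) = 268 \left(247 + \left(-9 + 4 \left(3 \cdot 4\right)^{2}\right)^{2}\right) = 268 \left(247 + \left(-9 + 4 \cdot 12^{2}\right)^{2}\right) = 268 \left(247 + \left(-9 + 4 \cdot 144\right)^{2}\right) = 268 \left(247 + \left(-9 + 576\right)^{2}\right) = 268 \left(247 + 567^{2}\right) = 268 \left(247 + 321489\right) = 268 \cdot 321736 = 86225248$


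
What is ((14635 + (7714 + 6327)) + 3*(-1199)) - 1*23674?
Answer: 1405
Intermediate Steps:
((14635 + (7714 + 6327)) + 3*(-1199)) - 1*23674 = ((14635 + 14041) - 3597) - 23674 = (28676 - 3597) - 23674 = 25079 - 23674 = 1405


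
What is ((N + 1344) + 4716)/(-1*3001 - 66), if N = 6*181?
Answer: -7146/3067 ≈ -2.3300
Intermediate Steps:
N = 1086
((N + 1344) + 4716)/(-1*3001 - 66) = ((1086 + 1344) + 4716)/(-1*3001 - 66) = (2430 + 4716)/(-3001 - 66) = 7146/(-3067) = 7146*(-1/3067) = -7146/3067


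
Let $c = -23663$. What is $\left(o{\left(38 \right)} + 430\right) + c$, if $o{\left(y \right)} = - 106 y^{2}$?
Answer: $-176297$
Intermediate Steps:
$\left(o{\left(38 \right)} + 430\right) + c = \left(- 106 \cdot 38^{2} + 430\right) - 23663 = \left(\left(-106\right) 1444 + 430\right) - 23663 = \left(-153064 + 430\right) - 23663 = -152634 - 23663 = -176297$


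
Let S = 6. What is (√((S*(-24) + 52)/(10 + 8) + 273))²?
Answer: 2411/9 ≈ 267.89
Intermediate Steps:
(√((S*(-24) + 52)/(10 + 8) + 273))² = (√((6*(-24) + 52)/(10 + 8) + 273))² = (√((-144 + 52)/18 + 273))² = (√(-92*1/18 + 273))² = (√(-46/9 + 273))² = (√(2411/9))² = (√2411/3)² = 2411/9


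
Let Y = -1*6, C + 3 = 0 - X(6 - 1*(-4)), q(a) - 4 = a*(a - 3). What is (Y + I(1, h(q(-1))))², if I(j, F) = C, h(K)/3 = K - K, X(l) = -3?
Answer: 36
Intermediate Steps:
q(a) = 4 + a*(-3 + a) (q(a) = 4 + a*(a - 3) = 4 + a*(-3 + a))
C = 0 (C = -3 + (0 - 1*(-3)) = -3 + (0 + 3) = -3 + 3 = 0)
h(K) = 0 (h(K) = 3*(K - K) = 3*0 = 0)
I(j, F) = 0
Y = -6
(Y + I(1, h(q(-1))))² = (-6 + 0)² = (-6)² = 36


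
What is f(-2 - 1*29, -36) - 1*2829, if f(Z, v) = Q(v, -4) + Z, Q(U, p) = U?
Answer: -2896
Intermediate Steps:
f(Z, v) = Z + v (f(Z, v) = v + Z = Z + v)
f(-2 - 1*29, -36) - 1*2829 = ((-2 - 1*29) - 36) - 1*2829 = ((-2 - 29) - 36) - 2829 = (-31 - 36) - 2829 = -67 - 2829 = -2896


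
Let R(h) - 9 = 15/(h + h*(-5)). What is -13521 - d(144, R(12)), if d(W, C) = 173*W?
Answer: -38433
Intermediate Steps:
R(h) = 9 - 15/(4*h) (R(h) = 9 + 15/(h + h*(-5)) = 9 + 15/(h - 5*h) = 9 + 15/((-4*h)) = 9 + 15*(-1/(4*h)) = 9 - 15/(4*h))
-13521 - d(144, R(12)) = -13521 - 173*144 = -13521 - 1*24912 = -13521 - 24912 = -38433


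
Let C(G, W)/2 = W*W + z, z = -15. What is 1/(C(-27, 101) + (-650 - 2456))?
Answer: 1/17266 ≈ 5.7917e-5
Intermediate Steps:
C(G, W) = -30 + 2*W**2 (C(G, W) = 2*(W*W - 15) = 2*(W**2 - 15) = 2*(-15 + W**2) = -30 + 2*W**2)
1/(C(-27, 101) + (-650 - 2456)) = 1/((-30 + 2*101**2) + (-650 - 2456)) = 1/((-30 + 2*10201) - 3106) = 1/((-30 + 20402) - 3106) = 1/(20372 - 3106) = 1/17266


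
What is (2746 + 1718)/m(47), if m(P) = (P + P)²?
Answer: 1116/2209 ≈ 0.50521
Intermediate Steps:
m(P) = 4*P² (m(P) = (2*P)² = 4*P²)
(2746 + 1718)/m(47) = (2746 + 1718)/((4*47²)) = 4464/((4*2209)) = 4464/8836 = 4464*(1/8836) = 1116/2209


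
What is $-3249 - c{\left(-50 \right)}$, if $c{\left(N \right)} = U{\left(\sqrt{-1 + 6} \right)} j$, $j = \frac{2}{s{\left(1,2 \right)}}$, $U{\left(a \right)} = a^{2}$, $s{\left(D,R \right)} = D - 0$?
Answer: $-3259$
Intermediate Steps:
$s{\left(D,R \right)} = D$ ($s{\left(D,R \right)} = D + 0 = D$)
$j = 2$ ($j = \frac{2}{1} = 2 \cdot 1 = 2$)
$c{\left(N \right)} = 10$ ($c{\left(N \right)} = \left(\sqrt{-1 + 6}\right)^{2} \cdot 2 = \left(\sqrt{5}\right)^{2} \cdot 2 = 5 \cdot 2 = 10$)
$-3249 - c{\left(-50 \right)} = -3249 - 10 = -3259$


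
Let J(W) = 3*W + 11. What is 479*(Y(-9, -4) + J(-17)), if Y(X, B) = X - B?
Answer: -21555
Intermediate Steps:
J(W) = 11 + 3*W
479*(Y(-9, -4) + J(-17)) = 479*((-9 - 1*(-4)) + (11 + 3*(-17))) = 479*((-9 + 4) + (11 - 51)) = 479*(-5 - 40) = 479*(-45) = -21555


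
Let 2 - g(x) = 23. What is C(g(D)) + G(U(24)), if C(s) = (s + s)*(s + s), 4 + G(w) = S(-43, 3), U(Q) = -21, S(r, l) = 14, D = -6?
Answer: 1774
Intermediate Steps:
g(x) = -21 (g(x) = 2 - 1*23 = 2 - 23 = -21)
G(w) = 10 (G(w) = -4 + 14 = 10)
C(s) = 4*s² (C(s) = (2*s)*(2*s) = 4*s²)
C(g(D)) + G(U(24)) = 4*(-21)² + 10 = 4*441 + 10 = 1764 + 10 = 1774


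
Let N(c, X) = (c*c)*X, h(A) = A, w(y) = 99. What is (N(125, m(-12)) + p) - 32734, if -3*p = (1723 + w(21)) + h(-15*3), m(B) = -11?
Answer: -615604/3 ≈ -2.0520e+5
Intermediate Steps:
N(c, X) = X*c² (N(c, X) = c²*X = X*c²)
p = -1777/3 (p = -((1723 + 99) - 15*3)/3 = -(1822 - 45)/3 = -⅓*1777 = -1777/3 ≈ -592.33)
(N(125, m(-12)) + p) - 32734 = (-11*125² - 1777/3) - 32734 = (-11*15625 - 1777/3) - 32734 = (-171875 - 1777/3) - 32734 = -517402/3 - 32734 = -615604/3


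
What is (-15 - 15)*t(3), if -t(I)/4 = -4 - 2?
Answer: -720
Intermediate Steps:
t(I) = 24 (t(I) = -4*(-4 - 2) = -4*(-6) = 24)
(-15 - 15)*t(3) = (-15 - 15)*24 = -30*24 = -720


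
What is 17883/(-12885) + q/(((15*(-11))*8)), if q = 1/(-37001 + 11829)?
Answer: -39613276229/28542027360 ≈ -1.3879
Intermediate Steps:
q = -1/25172 (q = 1/(-25172) = -1/25172 ≈ -3.9727e-5)
17883/(-12885) + q/(((15*(-11))*8)) = 17883/(-12885) - 1/(25172*((15*(-11))*8)) = 17883*(-1/12885) - 1/(25172*((-165*8))) = -5961/4295 - 1/25172/(-1320) = -5961/4295 - 1/25172*(-1/1320) = -5961/4295 + 1/33227040 = -39613276229/28542027360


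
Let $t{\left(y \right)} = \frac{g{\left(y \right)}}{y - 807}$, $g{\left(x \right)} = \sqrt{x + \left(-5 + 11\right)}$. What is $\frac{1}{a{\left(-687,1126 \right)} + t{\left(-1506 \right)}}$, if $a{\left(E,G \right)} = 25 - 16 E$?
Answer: $\frac{19646869491}{216449561182847} + \frac{7710 i \sqrt{15}}{216449561182847} \approx 9.0769 \cdot 10^{-5} + 1.3796 \cdot 10^{-10} i$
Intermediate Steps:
$g{\left(x \right)} = \sqrt{6 + x}$ ($g{\left(x \right)} = \sqrt{x + 6} = \sqrt{6 + x}$)
$t{\left(y \right)} = \frac{\sqrt{6 + y}}{-807 + y}$ ($t{\left(y \right)} = \frac{\sqrt{6 + y}}{y - 807} = \frac{\sqrt{6 + y}}{-807 + y}$)
$\frac{1}{a{\left(-687,1126 \right)} + t{\left(-1506 \right)}} = \frac{1}{\left(25 - -10992\right) + \frac{\sqrt{6 - 1506}}{-807 - 1506}} = \frac{1}{\left(25 + 10992\right) + \frac{\sqrt{-1500}}{-2313}} = \frac{1}{11017 - \frac{10 i \sqrt{15}}{2313}}$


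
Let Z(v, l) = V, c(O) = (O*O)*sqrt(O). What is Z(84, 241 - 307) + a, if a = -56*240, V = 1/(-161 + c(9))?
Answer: -1102079/82 ≈ -13440.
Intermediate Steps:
c(O) = O**(5/2) (c(O) = O**2*sqrt(O) = O**(5/2))
V = 1/82 (V = 1/(-161 + 9**(5/2)) = 1/(-161 + 243) = 1/82 ≈ 0.012195)
Z(v, l) = 1/82
a = -13440
Z(84, 241 - 307) + a = 1/82 - 13440 = -1102079/82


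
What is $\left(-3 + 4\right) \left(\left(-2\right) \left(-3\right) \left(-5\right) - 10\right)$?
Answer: $-40$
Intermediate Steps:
$\left(-3 + 4\right) \left(\left(-2\right) \left(-3\right) \left(-5\right) - 10\right) = 1 \left(6 \left(-5\right) - 10\right) = 1 \left(-30 - 10\right) = 1 \left(-40\right) = -40$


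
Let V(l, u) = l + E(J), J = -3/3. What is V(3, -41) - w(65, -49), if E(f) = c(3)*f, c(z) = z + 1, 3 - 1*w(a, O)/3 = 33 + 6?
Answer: 107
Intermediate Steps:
J = -1 (J = -3*⅓ = -1)
w(a, O) = -108 (w(a, O) = 9 - 3*(33 + 6) = 9 - 3*39 = 9 - 117 = -108)
c(z) = 1 + z
E(f) = 4*f (E(f) = (1 + 3)*f = 4*f)
V(l, u) = -4 + l (V(l, u) = l + 4*(-1) = l - 4 = -4 + l)
V(3, -41) - w(65, -49) = (-4 + 3) - 1*(-108) = -1 + 108 = 107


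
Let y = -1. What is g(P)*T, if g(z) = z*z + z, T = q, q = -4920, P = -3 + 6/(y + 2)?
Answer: -59040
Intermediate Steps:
P = 3 (P = -3 + 6/(-1 + 2) = -3 + 6/1 = -3 + 1*6 = -3 + 6 = 3)
T = -4920
g(z) = z + z² (g(z) = z² + z = z + z²)
g(P)*T = (3*(1 + 3))*(-4920) = (3*4)*(-4920) = 12*(-4920) = -59040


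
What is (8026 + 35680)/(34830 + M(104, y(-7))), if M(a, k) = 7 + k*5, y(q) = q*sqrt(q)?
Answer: 761292961/606812572 + 764855*I*sqrt(7)/606812572 ≈ 1.2546 + 0.0033348*I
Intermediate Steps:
y(q) = q**(3/2)
M(a, k) = 7 + 5*k
(8026 + 35680)/(34830 + M(104, y(-7))) = (8026 + 35680)/(34830 + (7 + 5*(-7)**(3/2))) = 43706/(34830 + (7 + 5*(-7*I*sqrt(7)))) = 43706/(34830 + (7 - 35*I*sqrt(7))) = 43706/(34837 - 35*I*sqrt(7))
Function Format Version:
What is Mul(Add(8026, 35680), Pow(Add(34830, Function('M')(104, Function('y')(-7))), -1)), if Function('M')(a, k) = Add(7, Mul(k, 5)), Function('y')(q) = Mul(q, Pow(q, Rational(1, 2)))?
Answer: Add(Rational(761292961, 606812572), Mul(Rational(764855, 606812572), I, Pow(7, Rational(1, 2)))) ≈ Add(1.2546, Mul(0.0033348, I))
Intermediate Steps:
Function('y')(q) = Pow(q, Rational(3, 2))
Function('M')(a, k) = Add(7, Mul(5, k))
Mul(Add(8026, 35680), Pow(Add(34830, Function('M')(104, Function('y')(-7))), -1)) = Mul(Add(8026, 35680), Pow(Add(34830, Add(7, Mul(5, Pow(-7, Rational(3, 2))))), -1)) = Mul(43706, Pow(Add(34830, Add(7, Mul(5, Mul(-7, I, Pow(7, Rational(1, 2)))))), -1)) = Mul(43706, Pow(Add(34830, Add(7, Mul(-35, I, Pow(7, Rational(1, 2))))), -1)) = Mul(43706, Pow(Add(34837, Mul(-35, I, Pow(7, Rational(1, 2)))), -1))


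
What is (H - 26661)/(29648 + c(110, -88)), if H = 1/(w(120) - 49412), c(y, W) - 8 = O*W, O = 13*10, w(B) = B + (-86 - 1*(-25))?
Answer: -657900167/449507124 ≈ -1.4636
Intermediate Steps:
w(B) = -61 + B (w(B) = B + (-86 + 25) = B - 61 = -61 + B)
O = 130
c(y, W) = 8 + 130*W
H = -1/49353 (H = 1/((-61 + 120) - 49412) = 1/(59 - 49412) = 1/(-49353) = -1/49353 ≈ -2.0262e-5)
(H - 26661)/(29648 + c(110, -88)) = (-1/49353 - 26661)/(29648 + (8 + 130*(-88))) = -1315800334/(49353*(29648 + (8 - 11440))) = -1315800334/(49353*(29648 - 11432)) = -1315800334/49353/18216 = -1315800334/49353*1/18216 = -657900167/449507124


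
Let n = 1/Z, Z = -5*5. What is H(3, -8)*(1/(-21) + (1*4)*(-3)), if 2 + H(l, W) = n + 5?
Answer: -18722/525 ≈ -35.661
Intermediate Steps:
Z = -25
n = -1/25 (n = 1/(-25) = -1/25 ≈ -0.040000)
H(l, W) = 74/25 (H(l, W) = -2 + (-1/25 + 5) = -2 + 124/25 = 74/25)
H(3, -8)*(1/(-21) + (1*4)*(-3)) = 74*(1/(-21) + (1*4)*(-3))/25 = 74*(-1/21 + 4*(-3))/25 = 74*(-1/21 - 12)/25 = (74/25)*(-253/21) = -18722/525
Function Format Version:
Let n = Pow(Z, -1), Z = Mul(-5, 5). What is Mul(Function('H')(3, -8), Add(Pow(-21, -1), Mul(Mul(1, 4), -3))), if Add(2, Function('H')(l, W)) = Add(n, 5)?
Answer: Rational(-18722, 525) ≈ -35.661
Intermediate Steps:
Z = -25
n = Rational(-1, 25) (n = Pow(-25, -1) = Rational(-1, 25) ≈ -0.040000)
Function('H')(l, W) = Rational(74, 25) (Function('H')(l, W) = Add(-2, Add(Rational(-1, 25), 5)) = Add(-2, Rational(124, 25)) = Rational(74, 25))
Mul(Function('H')(3, -8), Add(Pow(-21, -1), Mul(Mul(1, 4), -3))) = Mul(Rational(74, 25), Add(Pow(-21, -1), Mul(Mul(1, 4), -3))) = Mul(Rational(74, 25), Add(Rational(-1, 21), Mul(4, -3))) = Mul(Rational(74, 25), Add(Rational(-1, 21), -12)) = Mul(Rational(74, 25), Rational(-253, 21)) = Rational(-18722, 525)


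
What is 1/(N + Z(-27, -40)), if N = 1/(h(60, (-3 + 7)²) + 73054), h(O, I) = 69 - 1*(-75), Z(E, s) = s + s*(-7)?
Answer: 73198/17567521 ≈ 0.0041667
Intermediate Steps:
Z(E, s) = -6*s (Z(E, s) = s - 7*s = -6*s)
h(O, I) = 144 (h(O, I) = 69 + 75 = 144)
N = 1/73198 (N = 1/(144 + 73054) = 1/73198 ≈ 1.3662e-5)
1/(N + Z(-27, -40)) = 1/(1/73198 - 6*(-40)) = 1/(1/73198 + 240) = 1/(17567521/73198) = 73198/17567521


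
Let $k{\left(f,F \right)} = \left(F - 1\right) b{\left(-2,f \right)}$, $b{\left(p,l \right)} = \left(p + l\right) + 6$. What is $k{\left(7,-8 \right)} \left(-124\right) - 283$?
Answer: $11993$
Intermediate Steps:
$b{\left(p,l \right)} = 6 + l + p$ ($b{\left(p,l \right)} = \left(l + p\right) + 6 = 6 + l + p$)
$k{\left(f,F \right)} = \left(-1 + F\right) \left(4 + f\right)$ ($k{\left(f,F \right)} = \left(F - 1\right) \left(6 + f - 2\right) = \left(-1 + F\right) \left(4 + f\right)$)
$k{\left(7,-8 \right)} \left(-124\right) - 283 = \left(-1 - 8\right) \left(4 + 7\right) \left(-124\right) - 283 = \left(-9\right) 11 \left(-124\right) - 283 = \left(-99\right) \left(-124\right) - 283 = 12276 - 283 = 11993$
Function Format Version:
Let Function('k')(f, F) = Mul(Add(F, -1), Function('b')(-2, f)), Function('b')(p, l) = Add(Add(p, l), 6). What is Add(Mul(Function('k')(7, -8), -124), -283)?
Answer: 11993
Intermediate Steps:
Function('b')(p, l) = Add(6, l, p) (Function('b')(p, l) = Add(Add(l, p), 6) = Add(6, l, p))
Function('k')(f, F) = Mul(Add(-1, F), Add(4, f)) (Function('k')(f, F) = Mul(Add(F, -1), Add(6, f, -2)) = Mul(Add(-1, F), Add(4, f)))
Add(Mul(Function('k')(7, -8), -124), -283) = Add(Mul(Mul(Add(-1, -8), Add(4, 7)), -124), -283) = Add(Mul(Mul(-9, 11), -124), -283) = Add(Mul(-99, -124), -283) = Add(12276, -283) = 11993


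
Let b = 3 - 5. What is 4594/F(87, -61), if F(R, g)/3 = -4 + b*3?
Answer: -2297/15 ≈ -153.13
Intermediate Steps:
b = -2
F(R, g) = -30 (F(R, g) = 3*(-4 - 2*3) = 3*(-4 - 6) = 3*(-10) = -30)
4594/F(87, -61) = 4594/(-30) = 4594*(-1/30) = -2297/15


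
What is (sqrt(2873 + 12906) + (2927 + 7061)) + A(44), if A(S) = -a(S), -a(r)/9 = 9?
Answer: 10069 + sqrt(15779) ≈ 10195.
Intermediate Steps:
a(r) = -81 (a(r) = -9*9 = -81)
A(S) = 81 (A(S) = -1*(-81) = 81)
(sqrt(2873 + 12906) + (2927 + 7061)) + A(44) = (sqrt(2873 + 12906) + (2927 + 7061)) + 81 = (sqrt(15779) + 9988) + 81 = (9988 + sqrt(15779)) + 81 = 10069 + sqrt(15779)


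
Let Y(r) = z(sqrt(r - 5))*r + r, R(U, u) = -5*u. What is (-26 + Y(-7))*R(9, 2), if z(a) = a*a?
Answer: -510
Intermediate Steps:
z(a) = a**2
Y(r) = r + r*(-5 + r) (Y(r) = (sqrt(r - 5))**2*r + r = (sqrt(-5 + r))**2*r + r = (-5 + r)*r + r = r*(-5 + r) + r = r + r*(-5 + r))
(-26 + Y(-7))*R(9, 2) = (-26 - 7*(-4 - 7))*(-5*2) = (-26 - 7*(-11))*(-10) = (-26 + 77)*(-10) = 51*(-10) = -510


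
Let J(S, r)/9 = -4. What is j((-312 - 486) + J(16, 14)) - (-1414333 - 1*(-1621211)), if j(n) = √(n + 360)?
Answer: -206878 + I*√474 ≈ -2.0688e+5 + 21.772*I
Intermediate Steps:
J(S, r) = -36 (J(S, r) = 9*(-4) = -36)
j(n) = √(360 + n)
j((-312 - 486) + J(16, 14)) - (-1414333 - 1*(-1621211)) = √(360 + ((-312 - 486) - 36)) - (-1414333 - 1*(-1621211)) = √(360 + (-798 - 36)) - (-1414333 + 1621211) = √(360 - 834) - 1*206878 = √(-474) - 206878 = I*√474 - 206878 = -206878 + I*√474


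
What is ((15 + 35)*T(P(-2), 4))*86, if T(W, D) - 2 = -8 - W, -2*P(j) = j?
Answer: -30100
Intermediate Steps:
P(j) = -j/2
T(W, D) = -6 - W (T(W, D) = 2 + (-8 - W) = -6 - W)
((15 + 35)*T(P(-2), 4))*86 = ((15 + 35)*(-6 - (-1)*(-2)/2))*86 = (50*(-6 - 1*1))*86 = (50*(-6 - 1))*86 = (50*(-7))*86 = -350*86 = -30100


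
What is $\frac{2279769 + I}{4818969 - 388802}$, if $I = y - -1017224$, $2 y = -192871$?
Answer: $\frac{914445}{1265762} \approx 0.72245$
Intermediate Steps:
$y = - \frac{192871}{2}$ ($y = \frac{1}{2} \left(-192871\right) = - \frac{192871}{2} \approx -96436.0$)
$I = \frac{1841577}{2}$ ($I = - \frac{192871}{2} - -1017224 = - \frac{192871}{2} + 1017224 = \frac{1841577}{2} \approx 9.2079 \cdot 10^{5}$)
$\frac{2279769 + I}{4818969 - 388802} = \frac{2279769 + \frac{1841577}{2}}{4818969 - 388802} = \frac{6401115}{2 \cdot 4430167} = \frac{6401115}{2} \cdot \frac{1}{4430167} = \frac{914445}{1265762}$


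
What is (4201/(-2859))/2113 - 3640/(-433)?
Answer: 21987664847/2615782011 ≈ 8.4058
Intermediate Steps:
(4201/(-2859))/2113 - 3640/(-433) = (4201*(-1/2859))*(1/2113) - 3640*(-1/433) = -4201/2859*1/2113 + 3640/433 = -4201/6041067 + 3640/433 = 21987664847/2615782011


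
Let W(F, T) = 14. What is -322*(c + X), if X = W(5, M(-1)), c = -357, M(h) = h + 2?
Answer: 110446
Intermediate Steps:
M(h) = 2 + h
X = 14
-322*(c + X) = -322*(-357 + 14) = -322*(-343) = 110446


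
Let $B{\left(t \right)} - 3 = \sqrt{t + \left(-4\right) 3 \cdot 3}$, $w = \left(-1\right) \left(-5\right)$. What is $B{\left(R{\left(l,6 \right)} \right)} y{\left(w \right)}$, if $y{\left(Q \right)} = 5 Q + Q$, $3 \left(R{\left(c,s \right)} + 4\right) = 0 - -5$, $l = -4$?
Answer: $90 + 10 i \sqrt{345} \approx 90.0 + 185.74 i$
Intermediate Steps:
$R{\left(c,s \right)} = - \frac{7}{3}$ ($R{\left(c,s \right)} = -4 + \frac{0 - -5}{3} = -4 + \frac{0 + 5}{3} = -4 + \frac{1}{3} \cdot 5 = -4 + \frac{5}{3} = - \frac{7}{3}$)
$w = 5$
$B{\left(t \right)} = 3 + \sqrt{-36 + t}$ ($B{\left(t \right)} = 3 + \sqrt{t + \left(-4\right) 3 \cdot 3} = 3 + \sqrt{t - 36} = 3 + \sqrt{-36 + t}$)
$y{\left(Q \right)} = 6 Q$
$B{\left(R{\left(l,6 \right)} \right)} y{\left(w \right)} = \left(3 + \sqrt{-36 - \frac{7}{3}}\right) 6 \cdot 5 = \left(3 + \sqrt{- \frac{115}{3}}\right) 30 = \left(3 + \frac{i \sqrt{345}}{3}\right) 30 = 90 + 10 i \sqrt{345}$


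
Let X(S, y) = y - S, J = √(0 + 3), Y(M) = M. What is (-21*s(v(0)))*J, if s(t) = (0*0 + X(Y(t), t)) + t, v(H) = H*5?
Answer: 0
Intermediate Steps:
v(H) = 5*H
J = √3 ≈ 1.7320
s(t) = t (s(t) = (0*0 + (t - t)) + t = (0 + 0) + t = 0 + t = t)
(-21*s(v(0)))*J = (-105*0)*√3 = (-21*0)*√3 = 0*√3 = 0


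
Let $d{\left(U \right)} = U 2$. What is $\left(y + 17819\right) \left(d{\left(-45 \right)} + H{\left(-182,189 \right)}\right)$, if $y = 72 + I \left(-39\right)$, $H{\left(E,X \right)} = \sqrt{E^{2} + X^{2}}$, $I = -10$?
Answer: $-1645290 + 127967 \sqrt{1405} \approx 3.1513 \cdot 10^{6}$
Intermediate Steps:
$d{\left(U \right)} = 2 U$
$y = 462$ ($y = 72 - -390 = 72 + 390 = 462$)
$\left(y + 17819\right) \left(d{\left(-45 \right)} + H{\left(-182,189 \right)}\right) = \left(462 + 17819\right) \left(2 \left(-45\right) + \sqrt{\left(-182\right)^{2} + 189^{2}}\right) = 18281 \left(-90 + \sqrt{33124 + 35721}\right) = 18281 \left(-90 + \sqrt{68845}\right) = 18281 \left(-90 + 7 \sqrt{1405}\right) = -1645290 + 127967 \sqrt{1405}$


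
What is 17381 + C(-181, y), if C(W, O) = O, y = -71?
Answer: 17310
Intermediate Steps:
17381 + C(-181, y) = 17381 - 71 = 17310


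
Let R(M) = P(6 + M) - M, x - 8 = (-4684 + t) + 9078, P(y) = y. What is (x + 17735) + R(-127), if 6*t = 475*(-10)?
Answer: 64054/3 ≈ 21351.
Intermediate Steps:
t = -2375/3 (t = (475*(-10))/6 = (1/6)*(-4750) = -2375/3 ≈ -791.67)
x = 10831/3 (x = 8 + ((-4684 - 2375/3) + 9078) = 8 + (-16427/3 + 9078) = 8 + 10807/3 = 10831/3 ≈ 3610.3)
R(M) = 6 (R(M) = (6 + M) - M = 6)
(x + 17735) + R(-127) = (10831/3 + 17735) + 6 = 64036/3 + 6 = 64054/3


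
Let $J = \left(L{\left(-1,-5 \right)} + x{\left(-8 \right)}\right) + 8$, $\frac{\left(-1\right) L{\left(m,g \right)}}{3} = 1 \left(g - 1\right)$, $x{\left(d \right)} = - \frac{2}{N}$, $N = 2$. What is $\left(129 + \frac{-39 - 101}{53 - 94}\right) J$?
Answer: $\frac{135725}{41} \approx 3310.4$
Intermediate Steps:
$x{\left(d \right)} = -1$ ($x{\left(d \right)} = - \frac{2}{2} = \left(-2\right) \frac{1}{2} = -1$)
$L{\left(m,g \right)} = 3 - 3 g$ ($L{\left(m,g \right)} = - 3 \cdot 1 \left(g - 1\right) = - 3 \cdot 1 \left(-1 + g\right) = - 3 \left(-1 + g\right) = 3 - 3 g$)
$J = 25$ ($J = \left(\left(3 - -15\right) - 1\right) + 8 = \left(\left(3 + 15\right) - 1\right) + 8 = \left(18 - 1\right) + 8 = 17 + 8 = 25$)
$\left(129 + \frac{-39 - 101}{53 - 94}\right) J = \left(129 + \frac{-39 - 101}{53 - 94}\right) 25 = \left(129 - \frac{140}{-41}\right) 25 = \left(129 - - \frac{140}{41}\right) 25 = \left(129 + \frac{140}{41}\right) 25 = \frac{5429}{41} \cdot 25 = \frac{135725}{41}$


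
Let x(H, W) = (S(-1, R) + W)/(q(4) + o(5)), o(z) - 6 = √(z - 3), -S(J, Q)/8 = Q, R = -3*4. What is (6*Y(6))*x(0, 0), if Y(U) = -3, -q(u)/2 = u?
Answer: 1728 + 864*√2 ≈ 2949.9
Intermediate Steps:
q(u) = -2*u
R = -12
S(J, Q) = -8*Q
o(z) = 6 + √(-3 + z) (o(z) = 6 + √(z - 3) = 6 + √(-3 + z))
x(H, W) = (96 + W)/(-2 + √2) (x(H, W) = (-8*(-12) + W)/(-2*4 + (6 + √(-3 + 5))) = (96 + W)/(-8 + (6 + √2)) = (96 + W)/(-2 + √2))
(6*Y(6))*x(0, 0) = (6*(-3))*(-96 - 1*0 - 48*√2 - ½*0*√2) = -18*(-96 + 0 - 48*√2 + 0) = -18*(-96 - 48*√2) = 1728 + 864*√2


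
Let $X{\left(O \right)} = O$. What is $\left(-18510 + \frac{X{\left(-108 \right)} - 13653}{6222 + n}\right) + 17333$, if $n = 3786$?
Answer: $- \frac{9427}{8} \approx -1178.4$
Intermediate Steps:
$\left(-18510 + \frac{X{\left(-108 \right)} - 13653}{6222 + n}\right) + 17333 = \left(-18510 + \frac{-108 - 13653}{6222 + 3786}\right) + 17333 = \left(-18510 - \frac{13761}{10008}\right) + 17333 = \left(-18510 - \frac{11}{8}\right) + 17333 = - \frac{148091}{8} + 17333 = - \frac{9427}{8}$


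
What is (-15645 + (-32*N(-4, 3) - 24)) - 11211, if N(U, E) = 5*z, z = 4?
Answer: -27520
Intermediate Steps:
N(U, E) = 20 (N(U, E) = 5*4 = 20)
(-15645 + (-32*N(-4, 3) - 24)) - 11211 = (-15645 + (-32*20 - 24)) - 11211 = (-15645 + (-640 - 24)) - 11211 = (-15645 - 664) - 11211 = -16309 - 11211 = -27520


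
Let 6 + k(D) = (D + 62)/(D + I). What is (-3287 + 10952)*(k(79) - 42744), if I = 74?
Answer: -5570418665/17 ≈ -3.2767e+8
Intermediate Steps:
k(D) = -6 + (62 + D)/(74 + D) (k(D) = -6 + (D + 62)/(D + 74) = -6 + (62 + D)/(74 + D))
(-3287 + 10952)*(k(79) - 42744) = (-3287 + 10952)*((-382 - 5*79)/(74 + 79) - 42744) = 7665*((-382 - 395)/153 - 42744) = 7665*((1/153)*(-777) - 42744) = 7665*(-259/51 - 42744) = 7665*(-2180203/51) = -5570418665/17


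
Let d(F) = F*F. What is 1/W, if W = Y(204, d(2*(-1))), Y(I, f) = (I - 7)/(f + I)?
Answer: 208/197 ≈ 1.0558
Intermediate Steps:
d(F) = F²
Y(I, f) = (-7 + I)/(I + f)
W = 197/208 (W = (-7 + 204)/(204 + (2*(-1))²) = 197/(204 + (-2)²) = 197/(204 + 4) = 197/208 ≈ 0.94711)
1/W = 1/(197/208) = 208/197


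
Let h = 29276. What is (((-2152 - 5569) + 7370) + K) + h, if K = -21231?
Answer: 7694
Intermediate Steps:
(((-2152 - 5569) + 7370) + K) + h = (((-2152 - 5569) + 7370) - 21231) + 29276 = ((-7721 + 7370) - 21231) + 29276 = (-351 - 21231) + 29276 = -21582 + 29276 = 7694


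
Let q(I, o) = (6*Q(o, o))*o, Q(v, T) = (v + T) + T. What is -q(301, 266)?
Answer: -1273608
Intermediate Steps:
Q(v, T) = v + 2*T (Q(v, T) = (T + v) + T = v + 2*T)
q(I, o) = 18*o**2 (q(I, o) = (6*(o + 2*o))*o = (6*(3*o))*o = (18*o)*o = 18*o**2)
-q(301, 266) = -18*266**2 = -18*70756 = -1*1273608 = -1273608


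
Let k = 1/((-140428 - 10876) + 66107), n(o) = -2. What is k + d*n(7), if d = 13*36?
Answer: -79744393/85197 ≈ -936.00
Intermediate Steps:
d = 468
k = -1/85197 (k = 1/(-151304 + 66107) = 1/(-85197) = -1/85197 ≈ -1.1738e-5)
k + d*n(7) = -1/85197 + 468*(-2) = -1/85197 - 936 = -79744393/85197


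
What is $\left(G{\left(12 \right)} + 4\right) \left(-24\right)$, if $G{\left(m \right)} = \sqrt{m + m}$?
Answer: $-96 - 48 \sqrt{6} \approx -213.58$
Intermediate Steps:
$G{\left(m \right)} = \sqrt{2} \sqrt{m}$ ($G{\left(m \right)} = \sqrt{2 m} = \sqrt{2} \sqrt{m}$)
$\left(G{\left(12 \right)} + 4\right) \left(-24\right) = \left(\sqrt{2} \sqrt{12} + 4\right) \left(-24\right) = \left(\sqrt{2} \cdot 2 \sqrt{3} + 4\right) \left(-24\right) = \left(2 \sqrt{6} + 4\right) \left(-24\right) = \left(4 + 2 \sqrt{6}\right) \left(-24\right) = -96 - 48 \sqrt{6}$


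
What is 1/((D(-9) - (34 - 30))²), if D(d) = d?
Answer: 1/169 ≈ 0.0059172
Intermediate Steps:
1/((D(-9) - (34 - 30))²) = 1/((-9 - (34 - 30))²) = 1/((-9 - 1*4)²) = 1/((-9 - 4)²) = 1/((-13)²) = 1/169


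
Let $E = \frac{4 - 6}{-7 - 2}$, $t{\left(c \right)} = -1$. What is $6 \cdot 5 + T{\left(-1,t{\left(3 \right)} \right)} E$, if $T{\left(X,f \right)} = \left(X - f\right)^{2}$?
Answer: $30$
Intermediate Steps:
$E = \frac{2}{9}$ ($E = - \frac{2}{-9} = \left(-2\right) \left(- \frac{1}{9}\right) = \frac{2}{9} \approx 0.22222$)
$6 \cdot 5 + T{\left(-1,t{\left(3 \right)} \right)} E = 6 \cdot 5 + \left(-1 - -1\right)^{2} \cdot \frac{2}{9} = 30 + \left(-1 + 1\right)^{2} \cdot \frac{2}{9} = 30 + 0^{2} \cdot \frac{2}{9} = 30 + 0 \cdot \frac{2}{9} = 30 + 0 = 30$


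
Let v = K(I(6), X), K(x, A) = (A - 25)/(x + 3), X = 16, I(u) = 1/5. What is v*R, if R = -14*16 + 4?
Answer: 2475/4 ≈ 618.75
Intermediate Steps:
I(u) = 1/5 (I(u) = 1*(1/5) = 1/5)
K(x, A) = (-25 + A)/(3 + x)
R = -220 (R = -224 + 4 = -220)
v = -45/16 (v = (-25 + 16)/(3 + 1/5) = -9/(16/5) = (5/16)*(-9) = -45/16 ≈ -2.8125)
v*R = -45/16*(-220) = 2475/4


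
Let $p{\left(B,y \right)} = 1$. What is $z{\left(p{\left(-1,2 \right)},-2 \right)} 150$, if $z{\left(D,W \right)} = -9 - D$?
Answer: $-1500$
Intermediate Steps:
$z{\left(p{\left(-1,2 \right)},-2 \right)} 150 = \left(-9 - 1\right) 150 = \left(-10\right) 150 = -1500$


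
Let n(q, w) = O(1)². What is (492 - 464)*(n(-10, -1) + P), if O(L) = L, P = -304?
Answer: -8484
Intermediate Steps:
n(q, w) = 1 (n(q, w) = 1² = 1)
(492 - 464)*(n(-10, -1) + P) = (492 - 464)*(1 - 304) = 28*(-303) = -8484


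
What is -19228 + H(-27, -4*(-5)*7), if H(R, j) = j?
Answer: -19088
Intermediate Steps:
-19228 + H(-27, -4*(-5)*7) = -19228 - 4*(-5)*7 = -19228 + 20*7 = -19228 + 140 = -19088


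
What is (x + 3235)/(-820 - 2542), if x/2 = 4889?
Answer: -13013/3362 ≈ -3.8706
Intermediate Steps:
x = 9778 (x = 2*4889 = 9778)
(x + 3235)/(-820 - 2542) = (9778 + 3235)/(-820 - 2542) = 13013/(-3362) = 13013*(-1/3362) = -13013/3362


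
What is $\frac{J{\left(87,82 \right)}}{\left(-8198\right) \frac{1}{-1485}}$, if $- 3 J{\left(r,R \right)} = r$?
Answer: $- \frac{43065}{8198} \approx -5.2531$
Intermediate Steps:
$J{\left(r,R \right)} = - \frac{r}{3}$
$\frac{J{\left(87,82 \right)}}{\left(-8198\right) \frac{1}{-1485}} = \frac{\left(- \frac{1}{3}\right) 87}{\left(-8198\right) \frac{1}{-1485}} = - \frac{29}{\left(-8198\right) \left(- \frac{1}{1485}\right)} = - \frac{29}{\frac{8198}{1485}} = \left(-29\right) \frac{1485}{8198} = - \frac{43065}{8198}$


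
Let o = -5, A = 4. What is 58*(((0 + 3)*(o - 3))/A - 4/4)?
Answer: -406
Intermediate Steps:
58*(((0 + 3)*(o - 3))/A - 4/4) = 58*(((0 + 3)*(-5 - 3))/4 - 4/4) = 58*((3*(-8))*(¼) - 4*¼) = 58*(-24*¼ - 1) = 58*(-6 - 1) = 58*(-7) = -406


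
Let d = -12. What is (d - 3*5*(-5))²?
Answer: 3969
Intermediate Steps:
(d - 3*5*(-5))² = (-12 - 3*5*(-5))² = (-12 - 15*(-5))² = (-12 + 75)² = 63² = 3969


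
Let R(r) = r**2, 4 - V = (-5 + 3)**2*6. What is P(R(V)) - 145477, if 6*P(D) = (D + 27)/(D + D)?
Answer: -698289173/4800 ≈ -1.4548e+5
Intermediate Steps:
V = -20 (V = 4 - (-5 + 3)**2*6 = 4 - (-2)**2*6 = 4 - 4*6 = 4 - 1*24 = 4 - 24 = -20)
P(D) = (27 + D)/(12*D) (P(D) = ((D + 27)/(D + D))/6 = ((27 + D)/((2*D)))/6 = ((27 + D)*(1/(2*D)))/6 = ((27 + D)/(2*D))/6 = (27 + D)/(12*D))
P(R(V)) - 145477 = (27 + (-20)**2)/(12*((-20)**2)) - 145477 = (1/12)*(27 + 400)/400 - 145477 = (1/12)*(1/400)*427 - 145477 = 427/4800 - 145477 = -698289173/4800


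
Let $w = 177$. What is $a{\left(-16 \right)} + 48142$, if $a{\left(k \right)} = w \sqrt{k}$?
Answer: $48142 + 708 i \approx 48142.0 + 708.0 i$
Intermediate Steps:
$a{\left(k \right)} = 177 \sqrt{k}$
$a{\left(-16 \right)} + 48142 = 177 \sqrt{-16} + 48142 = 177 \cdot 4 i + 48142 = 708 i + 48142 = 48142 + 708 i$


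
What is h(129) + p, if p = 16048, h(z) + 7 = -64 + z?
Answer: 16106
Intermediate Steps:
h(z) = -71 + z (h(z) = -7 + (-64 + z) = -71 + z)
h(129) + p = (-71 + 129) + 16048 = 58 + 16048 = 16106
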